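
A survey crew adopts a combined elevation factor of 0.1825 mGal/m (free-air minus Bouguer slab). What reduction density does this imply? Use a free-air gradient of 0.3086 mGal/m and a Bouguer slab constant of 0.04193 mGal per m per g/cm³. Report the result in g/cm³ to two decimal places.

3.01

0.1825 = 0.3086 − 0.04193 × ρ
ρ = (0.3086 − 0.1825) / 0.04193 = 3.01 g/cm³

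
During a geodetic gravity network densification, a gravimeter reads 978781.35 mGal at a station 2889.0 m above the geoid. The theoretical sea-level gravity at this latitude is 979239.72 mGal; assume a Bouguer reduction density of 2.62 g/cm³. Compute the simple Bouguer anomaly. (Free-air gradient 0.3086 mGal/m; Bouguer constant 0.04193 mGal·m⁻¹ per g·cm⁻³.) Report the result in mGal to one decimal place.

115.8

Free-air correction = 0.3086 × 2889.0 = 891.55 mGal
Free-air anomaly = 978781.35 − 979239.72 + (891.55) = 433.18 mGal
Bouguer slab correction = 0.04193 × 2.62 × 2889.0 = 317.38 mGal
Simple Bouguer anomaly = 433.18 − (317.38) = 115.80 mGal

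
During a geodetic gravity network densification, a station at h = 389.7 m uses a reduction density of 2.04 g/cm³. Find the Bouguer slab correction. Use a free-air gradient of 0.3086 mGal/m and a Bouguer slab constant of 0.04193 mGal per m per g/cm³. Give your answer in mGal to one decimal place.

33.3

Bouguer slab correction = 0.04193 × 2.04 × 389.7 = 33.3 mGal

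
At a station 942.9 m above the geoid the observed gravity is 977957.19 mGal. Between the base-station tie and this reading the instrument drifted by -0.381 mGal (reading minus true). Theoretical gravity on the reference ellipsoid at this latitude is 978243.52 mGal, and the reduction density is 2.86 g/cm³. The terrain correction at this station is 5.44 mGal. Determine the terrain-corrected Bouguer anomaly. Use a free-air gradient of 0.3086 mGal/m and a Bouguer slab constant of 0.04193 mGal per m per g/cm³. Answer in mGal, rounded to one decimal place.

Drift-corrected reading = 977957.19 − (-0.381) = 977957.571 mGal
Free-air correction = 0.3086 × 942.9 = 290.98 mGal
Free-air anomaly = 977957.571 − 978243.52 + (290.98) = 5.031 mGal
Bouguer slab correction = 0.04193 × 2.86 × 942.9 = 113.07 mGal
Simple Bouguer anomaly = 5.031 − (113.07) = -108.039 mGal
Complete Bouguer anomaly = -108.039 + 5.44 = -102.599 mGal

-102.6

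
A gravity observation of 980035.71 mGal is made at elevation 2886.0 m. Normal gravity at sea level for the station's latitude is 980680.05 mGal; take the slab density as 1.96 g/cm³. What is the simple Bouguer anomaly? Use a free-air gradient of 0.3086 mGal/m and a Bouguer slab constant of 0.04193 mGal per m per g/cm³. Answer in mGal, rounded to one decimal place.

9.1

Free-air correction = 0.3086 × 2886.0 = 890.62 mGal
Free-air anomaly = 980035.71 − 980680.05 + (890.62) = 246.28 mGal
Bouguer slab correction = 0.04193 × 1.96 × 2886.0 = 237.18 mGal
Simple Bouguer anomaly = 246.28 − (237.18) = 9.10 mGal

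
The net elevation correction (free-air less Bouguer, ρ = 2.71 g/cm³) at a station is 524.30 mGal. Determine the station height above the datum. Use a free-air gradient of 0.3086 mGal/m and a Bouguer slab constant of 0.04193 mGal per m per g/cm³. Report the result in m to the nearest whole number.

Combined gradient = 0.3086 − 0.04193 × 2.71 = 0.1949697 mGal/m
h = 524.30 / 0.1949697 = 2689.14 m

2689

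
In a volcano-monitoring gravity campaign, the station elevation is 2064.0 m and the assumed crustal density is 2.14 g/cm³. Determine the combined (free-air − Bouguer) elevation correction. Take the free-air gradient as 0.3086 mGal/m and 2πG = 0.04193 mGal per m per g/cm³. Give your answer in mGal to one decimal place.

Combined gradient = 0.3086 − 0.04193 × 2.14 = 0.2188698 mGal/m
Combined elevation correction = 0.2188698 × 2064.0 = 451.7 mGal

451.7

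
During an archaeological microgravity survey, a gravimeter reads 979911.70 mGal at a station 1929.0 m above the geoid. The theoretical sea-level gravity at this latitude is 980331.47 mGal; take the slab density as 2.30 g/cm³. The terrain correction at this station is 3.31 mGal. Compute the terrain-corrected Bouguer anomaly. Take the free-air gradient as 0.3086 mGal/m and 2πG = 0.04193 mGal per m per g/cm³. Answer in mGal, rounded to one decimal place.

-7.2

Free-air correction = 0.3086 × 1929.0 = 595.29 mGal
Free-air anomaly = 979911.70 − 980331.47 + (595.29) = 175.52 mGal
Bouguer slab correction = 0.04193 × 2.30 × 1929.0 = 186.03 mGal
Simple Bouguer anomaly = 175.52 − (186.03) = -10.51 mGal
Complete Bouguer anomaly = -10.51 + 3.31 = -7.20 mGal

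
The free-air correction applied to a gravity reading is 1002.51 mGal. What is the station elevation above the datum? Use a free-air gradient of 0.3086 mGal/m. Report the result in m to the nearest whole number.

h = 1002.51 / 0.3086 = 3248.57 m

3249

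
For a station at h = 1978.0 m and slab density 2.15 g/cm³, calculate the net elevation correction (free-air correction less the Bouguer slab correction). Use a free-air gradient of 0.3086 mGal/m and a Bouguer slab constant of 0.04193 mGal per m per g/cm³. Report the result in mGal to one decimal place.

432.1

Combined gradient = 0.3086 − 0.04193 × 2.15 = 0.2184505 mGal/m
Combined elevation correction = 0.2184505 × 1978.0 = 432.1 mGal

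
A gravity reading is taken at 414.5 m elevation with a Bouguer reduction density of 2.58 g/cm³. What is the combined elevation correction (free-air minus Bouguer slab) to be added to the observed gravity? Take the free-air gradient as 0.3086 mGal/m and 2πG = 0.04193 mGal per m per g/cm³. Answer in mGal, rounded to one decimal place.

Combined gradient = 0.3086 − 0.04193 × 2.58 = 0.2004206 mGal/m
Combined elevation correction = 0.2004206 × 414.5 = 83.1 mGal

83.1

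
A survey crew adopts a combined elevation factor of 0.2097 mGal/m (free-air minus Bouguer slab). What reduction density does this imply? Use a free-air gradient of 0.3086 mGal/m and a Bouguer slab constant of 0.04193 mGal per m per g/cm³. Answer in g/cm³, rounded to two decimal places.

2.36

0.2097 = 0.3086 − 0.04193 × ρ
ρ = (0.3086 − 0.2097) / 0.04193 = 2.36 g/cm³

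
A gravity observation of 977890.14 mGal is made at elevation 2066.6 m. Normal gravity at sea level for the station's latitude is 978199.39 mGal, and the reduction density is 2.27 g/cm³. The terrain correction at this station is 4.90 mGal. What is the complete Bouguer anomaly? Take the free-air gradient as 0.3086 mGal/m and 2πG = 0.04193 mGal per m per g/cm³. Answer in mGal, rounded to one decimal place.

Free-air correction = 0.3086 × 2066.6 = 637.75 mGal
Free-air anomaly = 977890.14 − 978199.39 + (637.75) = 328.50 mGal
Bouguer slab correction = 0.04193 × 2.27 × 2066.6 = 196.70 mGal
Simple Bouguer anomaly = 328.50 − (196.70) = 131.80 mGal
Complete Bouguer anomaly = 131.80 + 4.90 = 136.70 mGal

136.7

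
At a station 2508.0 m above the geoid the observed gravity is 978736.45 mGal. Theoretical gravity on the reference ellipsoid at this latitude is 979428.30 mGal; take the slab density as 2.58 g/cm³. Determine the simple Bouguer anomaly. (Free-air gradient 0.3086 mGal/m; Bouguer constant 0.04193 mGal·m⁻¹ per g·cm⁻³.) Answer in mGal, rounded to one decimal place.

-189.2

Free-air correction = 0.3086 × 2508.0 = 773.97 mGal
Free-air anomaly = 978736.45 − 979428.30 + (773.97) = 82.12 mGal
Bouguer slab correction = 0.04193 × 2.58 × 2508.0 = 271.31 mGal
Simple Bouguer anomaly = 82.12 − (271.31) = -189.19 mGal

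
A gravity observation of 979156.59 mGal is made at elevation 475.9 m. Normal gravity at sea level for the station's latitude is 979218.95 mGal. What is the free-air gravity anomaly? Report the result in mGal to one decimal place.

Free-air correction = 0.3086 × 475.9 = 146.86 mGal
Free-air anomaly = 979156.59 − 979218.95 + (146.86) = 84.50 mGal

84.5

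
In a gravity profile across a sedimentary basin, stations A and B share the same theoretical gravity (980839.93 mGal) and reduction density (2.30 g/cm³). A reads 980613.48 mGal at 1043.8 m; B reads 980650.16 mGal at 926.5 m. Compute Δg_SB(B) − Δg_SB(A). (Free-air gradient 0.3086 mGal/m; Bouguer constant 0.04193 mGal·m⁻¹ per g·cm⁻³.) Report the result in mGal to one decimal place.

11.8

Δg_SB(A) = 980613.48 − 980839.93 + 0.3086×1043.8 − 0.04193×2.30×1043.8 = -5.00 mGal
Δg_SB(B) = 980650.16 − 980839.93 + 0.3086×926.5 − 0.04193×2.30×926.5 = 6.80 mGal
Difference = 6.80 − (-5.00) = 11.80 mGal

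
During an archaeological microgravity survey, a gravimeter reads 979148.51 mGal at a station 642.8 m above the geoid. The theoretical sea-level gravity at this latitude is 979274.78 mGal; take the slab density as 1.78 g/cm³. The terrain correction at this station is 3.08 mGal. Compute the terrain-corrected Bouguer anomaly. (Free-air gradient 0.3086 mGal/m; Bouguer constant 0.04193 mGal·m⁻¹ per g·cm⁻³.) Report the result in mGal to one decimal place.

Free-air correction = 0.3086 × 642.8 = 198.37 mGal
Free-air anomaly = 979148.51 − 979274.78 + (198.37) = 72.10 mGal
Bouguer slab correction = 0.04193 × 1.78 × 642.8 = 47.98 mGal
Simple Bouguer anomaly = 72.10 − (47.98) = 24.12 mGal
Complete Bouguer anomaly = 24.12 + 3.08 = 27.20 mGal

27.2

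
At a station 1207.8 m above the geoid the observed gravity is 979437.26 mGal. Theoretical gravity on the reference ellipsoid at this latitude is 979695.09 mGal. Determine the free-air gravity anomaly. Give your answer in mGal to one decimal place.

114.9

Free-air correction = 0.3086 × 1207.8 = 372.73 mGal
Free-air anomaly = 979437.26 − 979695.09 + (372.73) = 114.90 mGal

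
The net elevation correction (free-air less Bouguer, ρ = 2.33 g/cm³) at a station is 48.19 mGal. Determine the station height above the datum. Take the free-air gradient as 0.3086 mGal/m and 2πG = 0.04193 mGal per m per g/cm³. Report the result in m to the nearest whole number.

228

Combined gradient = 0.3086 − 0.04193 × 2.33 = 0.2109031 mGal/m
h = 48.19 / 0.2109031 = 228.49 m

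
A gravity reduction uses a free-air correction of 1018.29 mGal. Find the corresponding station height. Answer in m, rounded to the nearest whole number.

3300

h = 1018.29 / 0.3086 = 3299.71 m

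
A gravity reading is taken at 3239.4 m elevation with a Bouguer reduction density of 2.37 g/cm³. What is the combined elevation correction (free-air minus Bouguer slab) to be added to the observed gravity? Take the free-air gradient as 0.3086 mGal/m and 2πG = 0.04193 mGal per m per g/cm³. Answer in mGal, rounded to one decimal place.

Combined gradient = 0.3086 − 0.04193 × 2.37 = 0.2092259 mGal/m
Combined elevation correction = 0.2092259 × 3239.4 = 677.8 mGal

677.8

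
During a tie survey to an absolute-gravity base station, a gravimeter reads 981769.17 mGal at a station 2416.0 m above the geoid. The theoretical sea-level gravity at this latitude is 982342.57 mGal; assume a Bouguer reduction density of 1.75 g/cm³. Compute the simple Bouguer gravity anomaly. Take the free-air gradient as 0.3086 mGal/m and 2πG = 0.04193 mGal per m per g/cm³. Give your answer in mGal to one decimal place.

Free-air correction = 0.3086 × 2416.0 = 745.58 mGal
Free-air anomaly = 981769.17 − 982342.57 + (745.58) = 172.18 mGal
Bouguer slab correction = 0.04193 × 1.75 × 2416.0 = 177.28 mGal
Simple Bouguer anomaly = 172.18 − (177.28) = -5.10 mGal

-5.1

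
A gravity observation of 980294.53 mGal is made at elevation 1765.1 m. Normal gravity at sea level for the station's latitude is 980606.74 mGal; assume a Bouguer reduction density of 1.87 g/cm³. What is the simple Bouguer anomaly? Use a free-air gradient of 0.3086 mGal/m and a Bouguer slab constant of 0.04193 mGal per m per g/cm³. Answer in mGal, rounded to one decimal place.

Free-air correction = 0.3086 × 1765.1 = 544.71 mGal
Free-air anomaly = 980294.53 − 980606.74 + (544.71) = 232.50 mGal
Bouguer slab correction = 0.04193 × 1.87 × 1765.1 = 138.40 mGal
Simple Bouguer anomaly = 232.50 − (138.40) = 94.10 mGal

94.1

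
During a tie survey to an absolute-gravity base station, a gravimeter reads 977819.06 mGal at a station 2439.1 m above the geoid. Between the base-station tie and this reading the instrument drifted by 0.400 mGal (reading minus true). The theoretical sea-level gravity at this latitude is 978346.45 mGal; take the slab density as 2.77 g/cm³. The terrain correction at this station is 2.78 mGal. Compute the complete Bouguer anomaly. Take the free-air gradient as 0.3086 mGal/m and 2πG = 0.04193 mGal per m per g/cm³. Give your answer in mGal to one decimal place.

Drift-corrected reading = 977819.06 − (0.400) = 977818.660 mGal
Free-air correction = 0.3086 × 2439.1 = 752.71 mGal
Free-air anomaly = 977818.660 − 978346.45 + (752.71) = 224.920 mGal
Bouguer slab correction = 0.04193 × 2.77 × 2439.1 = 283.29 mGal
Simple Bouguer anomaly = 224.920 − (283.29) = -58.370 mGal
Complete Bouguer anomaly = -58.370 + 2.78 = -55.590 mGal

-55.6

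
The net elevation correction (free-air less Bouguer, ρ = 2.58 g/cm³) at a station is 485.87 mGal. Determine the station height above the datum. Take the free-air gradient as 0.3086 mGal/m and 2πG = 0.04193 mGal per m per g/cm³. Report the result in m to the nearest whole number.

Combined gradient = 0.3086 − 0.04193 × 2.58 = 0.2004206 mGal/m
h = 485.87 / 0.2004206 = 2424.25 m

2424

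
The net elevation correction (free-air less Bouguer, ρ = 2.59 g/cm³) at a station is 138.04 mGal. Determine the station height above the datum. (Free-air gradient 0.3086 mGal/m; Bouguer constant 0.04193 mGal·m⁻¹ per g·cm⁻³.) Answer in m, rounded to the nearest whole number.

Combined gradient = 0.3086 − 0.04193 × 2.59 = 0.2000013 mGal/m
h = 138.04 / 0.2000013 = 690.20 m

690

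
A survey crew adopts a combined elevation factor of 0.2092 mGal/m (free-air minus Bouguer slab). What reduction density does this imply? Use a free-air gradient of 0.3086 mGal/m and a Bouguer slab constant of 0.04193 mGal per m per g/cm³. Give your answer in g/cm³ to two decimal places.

2.37

0.2092 = 0.3086 − 0.04193 × ρ
ρ = (0.3086 − 0.2092) / 0.04193 = 2.37 g/cm³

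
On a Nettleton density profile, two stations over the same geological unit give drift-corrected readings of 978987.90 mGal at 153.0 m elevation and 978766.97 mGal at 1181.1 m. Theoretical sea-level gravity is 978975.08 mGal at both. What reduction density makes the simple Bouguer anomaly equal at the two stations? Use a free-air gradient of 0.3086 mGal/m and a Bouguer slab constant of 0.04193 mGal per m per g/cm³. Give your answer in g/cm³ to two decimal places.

Δg_obs = 978766.97 − 978987.90 = -220.93 mGal over Δh = 1181.1 − 153.0 = 1028.1 m
Equal Bouguer anomalies ⇒ Δg_obs + (0.3086 − 0.04193ρ)·Δh = 0
0.3086 − 0.04193ρ = −Δg_obs/Δh = 0.21489
ρ = (0.3086 − 0.21489) / 0.04193 = 2.23 g/cm³

2.23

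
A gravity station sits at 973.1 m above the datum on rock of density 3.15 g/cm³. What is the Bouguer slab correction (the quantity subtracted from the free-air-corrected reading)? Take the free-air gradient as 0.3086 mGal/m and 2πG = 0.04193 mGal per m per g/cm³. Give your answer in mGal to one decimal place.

128.5

Bouguer slab correction = 0.04193 × 3.15 × 973.1 = 128.5 mGal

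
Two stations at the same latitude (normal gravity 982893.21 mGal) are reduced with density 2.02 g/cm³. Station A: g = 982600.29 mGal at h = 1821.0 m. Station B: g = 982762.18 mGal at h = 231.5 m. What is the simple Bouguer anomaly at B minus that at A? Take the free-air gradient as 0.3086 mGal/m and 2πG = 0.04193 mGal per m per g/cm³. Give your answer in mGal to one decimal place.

-194.0

Δg_SB(A) = 982600.29 − 982893.21 + 0.3086×1821.0 − 0.04193×2.02×1821.0 = 114.80 mGal
Δg_SB(B) = 982762.18 − 982893.21 + 0.3086×231.5 − 0.04193×2.02×231.5 = -79.20 mGal
Difference = -79.20 − (114.80) = -194.00 mGal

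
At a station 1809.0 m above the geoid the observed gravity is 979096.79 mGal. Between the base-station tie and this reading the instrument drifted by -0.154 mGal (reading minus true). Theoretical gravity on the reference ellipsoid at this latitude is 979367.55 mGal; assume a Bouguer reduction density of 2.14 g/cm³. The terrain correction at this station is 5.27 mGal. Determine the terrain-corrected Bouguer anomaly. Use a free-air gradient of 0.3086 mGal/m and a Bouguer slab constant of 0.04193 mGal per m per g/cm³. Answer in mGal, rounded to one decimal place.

130.6

Drift-corrected reading = 979096.79 − (-0.154) = 979096.944 mGal
Free-air correction = 0.3086 × 1809.0 = 558.26 mGal
Free-air anomaly = 979096.944 − 979367.55 + (558.26) = 287.654 mGal
Bouguer slab correction = 0.04193 × 2.14 × 1809.0 = 162.32 mGal
Simple Bouguer anomaly = 287.654 − (162.32) = 125.334 mGal
Complete Bouguer anomaly = 125.334 + 5.27 = 130.604 mGal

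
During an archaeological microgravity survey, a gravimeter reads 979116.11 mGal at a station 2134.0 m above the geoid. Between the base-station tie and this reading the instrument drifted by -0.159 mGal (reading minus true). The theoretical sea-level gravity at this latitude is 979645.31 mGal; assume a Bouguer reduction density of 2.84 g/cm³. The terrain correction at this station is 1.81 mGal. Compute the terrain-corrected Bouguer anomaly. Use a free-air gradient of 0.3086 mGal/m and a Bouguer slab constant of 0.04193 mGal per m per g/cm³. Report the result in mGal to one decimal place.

Drift-corrected reading = 979116.11 − (-0.159) = 979116.269 mGal
Free-air correction = 0.3086 × 2134.0 = 658.55 mGal
Free-air anomaly = 979116.269 − 979645.31 + (658.55) = 129.509 mGal
Bouguer slab correction = 0.04193 × 2.84 × 2134.0 = 254.12 mGal
Simple Bouguer anomaly = 129.509 − (254.12) = -124.611 mGal
Complete Bouguer anomaly = -124.611 + 1.81 = -122.801 mGal

-122.8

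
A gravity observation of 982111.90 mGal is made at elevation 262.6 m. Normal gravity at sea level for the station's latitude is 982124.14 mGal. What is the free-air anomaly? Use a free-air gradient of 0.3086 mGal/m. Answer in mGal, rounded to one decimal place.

Free-air correction = 0.3086 × 262.6 = 81.04 mGal
Free-air anomaly = 982111.90 − 982124.14 + (81.04) = 68.80 mGal

68.8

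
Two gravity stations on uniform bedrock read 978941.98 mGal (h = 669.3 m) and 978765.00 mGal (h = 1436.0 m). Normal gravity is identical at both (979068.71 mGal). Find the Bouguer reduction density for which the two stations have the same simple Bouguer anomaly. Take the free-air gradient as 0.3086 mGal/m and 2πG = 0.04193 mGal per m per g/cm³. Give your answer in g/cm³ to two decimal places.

Δg_obs = 978765.00 − 978941.98 = -176.98 mGal over Δh = 1436.0 − 669.3 = 766.7 m
Equal Bouguer anomalies ⇒ Δg_obs + (0.3086 − 0.04193ρ)·Δh = 0
0.3086 − 0.04193ρ = −Δg_obs/Δh = 0.23083
ρ = (0.3086 − 0.23083) / 0.04193 = 1.85 g/cm³

1.85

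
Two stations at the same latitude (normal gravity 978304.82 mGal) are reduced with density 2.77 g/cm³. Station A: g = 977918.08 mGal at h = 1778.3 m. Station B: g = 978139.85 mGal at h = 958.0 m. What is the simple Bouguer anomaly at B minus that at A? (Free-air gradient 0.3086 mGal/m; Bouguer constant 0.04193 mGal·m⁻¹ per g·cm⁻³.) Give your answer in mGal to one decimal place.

63.9

Δg_SB(A) = 977918.08 − 978304.82 + 0.3086×1778.3 − 0.04193×2.77×1778.3 = -44.50 mGal
Δg_SB(B) = 978139.85 − 978304.82 + 0.3086×958.0 − 0.04193×2.77×958.0 = 19.40 mGal
Difference = 19.40 − (-44.50) = 63.90 mGal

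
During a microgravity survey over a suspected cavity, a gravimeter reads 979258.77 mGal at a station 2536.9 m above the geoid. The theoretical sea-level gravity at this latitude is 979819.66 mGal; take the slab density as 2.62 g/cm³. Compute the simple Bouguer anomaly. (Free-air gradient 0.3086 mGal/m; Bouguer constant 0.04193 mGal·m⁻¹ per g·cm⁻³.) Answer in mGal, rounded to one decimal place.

Free-air correction = 0.3086 × 2536.9 = 782.89 mGal
Free-air anomaly = 979258.77 − 979819.66 + (782.89) = 222.00 mGal
Bouguer slab correction = 0.04193 × 2.62 × 2536.9 = 278.70 mGal
Simple Bouguer anomaly = 222.00 − (278.70) = -56.70 mGal

-56.7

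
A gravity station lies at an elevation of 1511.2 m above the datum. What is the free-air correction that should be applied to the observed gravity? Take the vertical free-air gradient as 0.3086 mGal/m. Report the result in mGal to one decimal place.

466.4

Free-air correction = 0.3086 × 1511.2 = 466.4 mGal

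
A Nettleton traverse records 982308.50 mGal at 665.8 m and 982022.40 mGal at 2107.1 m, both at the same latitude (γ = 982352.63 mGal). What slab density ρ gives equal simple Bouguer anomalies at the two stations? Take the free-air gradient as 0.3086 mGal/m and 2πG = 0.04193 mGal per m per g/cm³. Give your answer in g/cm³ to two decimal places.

Δg_obs = 982022.40 − 982308.50 = -286.10 mGal over Δh = 2107.1 − 665.8 = 1441.3 m
Equal Bouguer anomalies ⇒ Δg_obs + (0.3086 − 0.04193ρ)·Δh = 0
0.3086 − 0.04193ρ = −Δg_obs/Δh = 0.19850
ρ = (0.3086 − 0.19850) / 0.04193 = 2.63 g/cm³

2.63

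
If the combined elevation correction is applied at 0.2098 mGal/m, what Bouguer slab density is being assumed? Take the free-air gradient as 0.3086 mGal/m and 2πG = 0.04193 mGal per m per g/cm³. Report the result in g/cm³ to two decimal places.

2.36

0.2098 = 0.3086 − 0.04193 × ρ
ρ = (0.3086 − 0.2098) / 0.04193 = 2.36 g/cm³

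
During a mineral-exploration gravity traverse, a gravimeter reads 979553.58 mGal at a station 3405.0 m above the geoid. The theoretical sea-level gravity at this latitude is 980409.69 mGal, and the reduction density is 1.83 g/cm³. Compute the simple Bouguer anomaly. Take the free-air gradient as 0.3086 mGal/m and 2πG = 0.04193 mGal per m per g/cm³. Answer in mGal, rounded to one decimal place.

Free-air correction = 0.3086 × 3405.0 = 1050.78 mGal
Free-air anomaly = 979553.58 − 980409.69 + (1050.78) = 194.67 mGal
Bouguer slab correction = 0.04193 × 1.83 × 3405.0 = 261.27 mGal
Simple Bouguer anomaly = 194.67 − (261.27) = -66.60 mGal

-66.6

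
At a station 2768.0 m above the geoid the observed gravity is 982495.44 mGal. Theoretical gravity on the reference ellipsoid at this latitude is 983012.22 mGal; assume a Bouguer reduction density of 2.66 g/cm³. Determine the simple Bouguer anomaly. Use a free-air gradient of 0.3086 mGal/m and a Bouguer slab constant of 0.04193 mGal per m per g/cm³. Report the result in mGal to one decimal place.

Free-air correction = 0.3086 × 2768.0 = 854.20 mGal
Free-air anomaly = 982495.44 − 983012.22 + (854.20) = 337.42 mGal
Bouguer slab correction = 0.04193 × 2.66 × 2768.0 = 308.73 mGal
Simple Bouguer anomaly = 337.42 − (308.73) = 28.69 mGal

28.7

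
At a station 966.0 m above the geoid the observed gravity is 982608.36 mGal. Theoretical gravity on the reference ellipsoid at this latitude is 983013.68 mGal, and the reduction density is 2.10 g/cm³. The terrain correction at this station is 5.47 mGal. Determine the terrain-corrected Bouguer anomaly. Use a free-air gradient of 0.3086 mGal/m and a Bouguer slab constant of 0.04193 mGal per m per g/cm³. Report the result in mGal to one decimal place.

-186.8

Free-air correction = 0.3086 × 966.0 = 298.11 mGal
Free-air anomaly = 982608.36 − 983013.68 + (298.11) = -107.21 mGal
Bouguer slab correction = 0.04193 × 2.10 × 966.0 = 85.06 mGal
Simple Bouguer anomaly = -107.21 − (85.06) = -192.27 mGal
Complete Bouguer anomaly = -192.27 + 5.47 = -186.80 mGal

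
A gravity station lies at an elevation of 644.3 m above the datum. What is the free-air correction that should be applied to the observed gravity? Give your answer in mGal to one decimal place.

Free-air correction = 0.3086 × 644.3 = 198.8 mGal

198.8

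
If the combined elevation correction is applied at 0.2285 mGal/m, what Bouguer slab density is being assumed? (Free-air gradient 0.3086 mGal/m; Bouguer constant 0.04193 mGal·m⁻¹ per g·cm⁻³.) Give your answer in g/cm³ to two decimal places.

1.91

0.2285 = 0.3086 − 0.04193 × ρ
ρ = (0.3086 − 0.2285) / 0.04193 = 1.91 g/cm³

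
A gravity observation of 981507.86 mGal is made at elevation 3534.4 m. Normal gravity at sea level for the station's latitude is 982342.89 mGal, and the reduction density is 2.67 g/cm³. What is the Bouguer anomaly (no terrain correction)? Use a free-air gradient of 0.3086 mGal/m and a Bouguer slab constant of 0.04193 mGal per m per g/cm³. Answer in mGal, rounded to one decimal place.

Free-air correction = 0.3086 × 3534.4 = 1090.72 mGal
Free-air anomaly = 981507.86 − 982342.89 + (1090.72) = 255.69 mGal
Bouguer slab correction = 0.04193 × 2.67 × 3534.4 = 395.69 mGal
Simple Bouguer anomaly = 255.69 − (395.69) = -140.00 mGal

-140.0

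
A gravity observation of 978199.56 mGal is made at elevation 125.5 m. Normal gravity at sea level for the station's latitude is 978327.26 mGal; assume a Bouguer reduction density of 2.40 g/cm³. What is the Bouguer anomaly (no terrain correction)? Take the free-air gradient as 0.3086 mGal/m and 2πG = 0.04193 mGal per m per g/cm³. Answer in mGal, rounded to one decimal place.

-101.6

Free-air correction = 0.3086 × 125.5 = 38.73 mGal
Free-air anomaly = 978199.56 − 978327.26 + (38.73) = -88.97 mGal
Bouguer slab correction = 0.04193 × 2.40 × 125.5 = 12.63 mGal
Simple Bouguer anomaly = -88.97 − (12.63) = -101.60 mGal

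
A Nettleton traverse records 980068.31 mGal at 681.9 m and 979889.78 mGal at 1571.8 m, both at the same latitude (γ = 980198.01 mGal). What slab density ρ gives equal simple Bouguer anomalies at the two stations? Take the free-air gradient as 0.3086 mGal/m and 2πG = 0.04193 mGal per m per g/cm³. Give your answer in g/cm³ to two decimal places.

Δg_obs = 979889.78 − 980068.31 = -178.53 mGal over Δh = 1571.8 − 681.9 = 889.9 m
Equal Bouguer anomalies ⇒ Δg_obs + (0.3086 − 0.04193ρ)·Δh = 0
0.3086 − 0.04193ρ = −Δg_obs/Δh = 0.20062
ρ = (0.3086 − 0.20062) / 0.04193 = 2.58 g/cm³

2.58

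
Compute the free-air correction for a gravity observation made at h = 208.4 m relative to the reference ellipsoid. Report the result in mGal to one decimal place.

Free-air correction = 0.3086 × 208.4 = 64.3 mGal

64.3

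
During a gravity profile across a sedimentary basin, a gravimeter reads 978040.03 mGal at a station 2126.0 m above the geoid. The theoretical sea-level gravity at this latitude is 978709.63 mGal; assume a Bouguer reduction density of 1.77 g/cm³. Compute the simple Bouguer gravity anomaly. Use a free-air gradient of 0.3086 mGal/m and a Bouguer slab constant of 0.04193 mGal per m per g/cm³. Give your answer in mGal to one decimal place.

-171.3

Free-air correction = 0.3086 × 2126.0 = 656.08 mGal
Free-air anomaly = 978040.03 − 978709.63 + (656.08) = -13.52 mGal
Bouguer slab correction = 0.04193 × 1.77 × 2126.0 = 157.78 mGal
Simple Bouguer anomaly = -13.52 − (157.78) = -171.30 mGal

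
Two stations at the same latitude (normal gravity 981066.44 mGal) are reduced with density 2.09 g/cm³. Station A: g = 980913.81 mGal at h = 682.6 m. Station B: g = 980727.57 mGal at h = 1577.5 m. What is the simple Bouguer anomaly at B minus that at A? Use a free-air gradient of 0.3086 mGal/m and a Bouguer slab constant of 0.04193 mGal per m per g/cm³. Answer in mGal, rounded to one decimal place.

Δg_SB(A) = 980913.81 − 981066.44 + 0.3086×682.6 − 0.04193×2.09×682.6 = -1.80 mGal
Δg_SB(B) = 980727.57 − 981066.44 + 0.3086×1577.5 − 0.04193×2.09×1577.5 = 9.70 mGal
Difference = 9.70 − (-1.80) = 11.50 mGal

11.5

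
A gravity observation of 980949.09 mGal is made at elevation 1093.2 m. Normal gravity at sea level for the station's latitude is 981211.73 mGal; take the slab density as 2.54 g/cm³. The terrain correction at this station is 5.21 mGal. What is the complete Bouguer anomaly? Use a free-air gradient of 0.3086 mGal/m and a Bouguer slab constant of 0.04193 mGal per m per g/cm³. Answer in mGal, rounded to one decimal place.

Free-air correction = 0.3086 × 1093.2 = 337.36 mGal
Free-air anomaly = 980949.09 − 981211.73 + (337.36) = 74.72 mGal
Bouguer slab correction = 0.04193 × 2.54 × 1093.2 = 116.43 mGal
Simple Bouguer anomaly = 74.72 − (116.43) = -41.71 mGal
Complete Bouguer anomaly = -41.71 + 5.21 = -36.50 mGal

-36.5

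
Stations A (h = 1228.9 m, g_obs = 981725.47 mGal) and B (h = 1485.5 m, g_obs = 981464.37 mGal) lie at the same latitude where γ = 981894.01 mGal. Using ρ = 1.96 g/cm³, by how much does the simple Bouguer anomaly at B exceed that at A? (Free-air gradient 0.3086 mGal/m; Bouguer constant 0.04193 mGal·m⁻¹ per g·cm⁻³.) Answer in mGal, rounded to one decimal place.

-203.0

Δg_SB(A) = 981725.47 − 981894.01 + 0.3086×1228.9 − 0.04193×1.96×1228.9 = 109.70 mGal
Δg_SB(B) = 981464.37 − 981894.01 + 0.3086×1485.5 − 0.04193×1.96×1485.5 = -93.30 mGal
Difference = -93.30 − (109.70) = -203.00 mGal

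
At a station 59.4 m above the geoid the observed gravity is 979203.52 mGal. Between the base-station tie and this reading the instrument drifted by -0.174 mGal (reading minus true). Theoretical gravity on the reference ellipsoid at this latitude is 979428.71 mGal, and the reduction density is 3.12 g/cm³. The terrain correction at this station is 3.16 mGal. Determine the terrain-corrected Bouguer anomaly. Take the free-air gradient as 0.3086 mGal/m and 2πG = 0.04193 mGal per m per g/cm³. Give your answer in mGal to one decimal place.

-211.3

Drift-corrected reading = 979203.52 − (-0.174) = 979203.694 mGal
Free-air correction = 0.3086 × 59.4 = 18.33 mGal
Free-air anomaly = 979203.694 − 979428.71 + (18.33) = -206.686 mGal
Bouguer slab correction = 0.04193 × 3.12 × 59.4 = 7.77 mGal
Simple Bouguer anomaly = -206.686 − (7.77) = -214.456 mGal
Complete Bouguer anomaly = -214.456 + 3.16 = -211.296 mGal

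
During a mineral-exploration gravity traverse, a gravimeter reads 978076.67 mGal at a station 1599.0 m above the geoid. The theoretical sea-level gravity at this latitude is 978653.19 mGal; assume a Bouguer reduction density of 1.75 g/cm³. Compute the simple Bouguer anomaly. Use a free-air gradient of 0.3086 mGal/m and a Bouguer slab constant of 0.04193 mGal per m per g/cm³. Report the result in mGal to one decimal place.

Free-air correction = 0.3086 × 1599.0 = 493.45 mGal
Free-air anomaly = 978076.67 − 978653.19 + (493.45) = -83.07 mGal
Bouguer slab correction = 0.04193 × 1.75 × 1599.0 = 117.33 mGal
Simple Bouguer anomaly = -83.07 − (117.33) = -200.40 mGal

-200.4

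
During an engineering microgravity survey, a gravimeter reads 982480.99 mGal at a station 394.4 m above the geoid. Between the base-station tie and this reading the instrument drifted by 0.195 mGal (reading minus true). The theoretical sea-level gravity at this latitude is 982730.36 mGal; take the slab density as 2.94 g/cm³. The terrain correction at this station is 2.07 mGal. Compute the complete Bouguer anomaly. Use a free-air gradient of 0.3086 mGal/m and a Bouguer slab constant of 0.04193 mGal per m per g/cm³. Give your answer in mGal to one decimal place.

-174.4

Drift-corrected reading = 982480.99 − (0.195) = 982480.795 mGal
Free-air correction = 0.3086 × 394.4 = 121.71 mGal
Free-air anomaly = 982480.795 − 982730.36 + (121.71) = -127.855 mGal
Bouguer slab correction = 0.04193 × 2.94 × 394.4 = 48.62 mGal
Simple Bouguer anomaly = -127.855 − (48.62) = -176.475 mGal
Complete Bouguer anomaly = -176.475 + 2.07 = -174.405 mGal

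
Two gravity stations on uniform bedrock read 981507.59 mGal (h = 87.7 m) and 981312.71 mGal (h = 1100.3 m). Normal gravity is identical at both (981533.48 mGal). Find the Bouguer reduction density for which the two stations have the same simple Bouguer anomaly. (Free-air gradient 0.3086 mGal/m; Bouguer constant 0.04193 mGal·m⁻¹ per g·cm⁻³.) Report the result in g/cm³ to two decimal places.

Δg_obs = 981312.71 − 981507.59 = -194.88 mGal over Δh = 1100.3 − 87.7 = 1012.6 m
Equal Bouguer anomalies ⇒ Δg_obs + (0.3086 − 0.04193ρ)·Δh = 0
0.3086 − 0.04193ρ = −Δg_obs/Δh = 0.19246
ρ = (0.3086 − 0.19246) / 0.04193 = 2.77 g/cm³

2.77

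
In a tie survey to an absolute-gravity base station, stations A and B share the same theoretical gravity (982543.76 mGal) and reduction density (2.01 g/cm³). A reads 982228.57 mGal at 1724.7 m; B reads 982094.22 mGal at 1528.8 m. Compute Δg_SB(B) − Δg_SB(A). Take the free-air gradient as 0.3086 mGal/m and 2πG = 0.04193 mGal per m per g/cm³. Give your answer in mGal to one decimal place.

Δg_SB(A) = 982228.57 − 982543.76 + 0.3086×1724.7 − 0.04193×2.01×1724.7 = 71.70 mGal
Δg_SB(B) = 982094.22 − 982543.76 + 0.3086×1528.8 − 0.04193×2.01×1528.8 = -106.60 mGal
Difference = -106.60 − (71.70) = -178.30 mGal

-178.3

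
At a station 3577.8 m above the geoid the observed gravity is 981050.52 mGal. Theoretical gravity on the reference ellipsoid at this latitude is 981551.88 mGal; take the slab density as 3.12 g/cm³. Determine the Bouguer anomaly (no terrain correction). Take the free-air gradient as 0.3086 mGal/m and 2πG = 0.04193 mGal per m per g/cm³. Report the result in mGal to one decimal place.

Free-air correction = 0.3086 × 3577.8 = 1104.11 mGal
Free-air anomaly = 981050.52 − 981551.88 + (1104.11) = 602.75 mGal
Bouguer slab correction = 0.04193 × 3.12 × 3577.8 = 468.05 mGal
Simple Bouguer anomaly = 602.75 − (468.05) = 134.70 mGal

134.7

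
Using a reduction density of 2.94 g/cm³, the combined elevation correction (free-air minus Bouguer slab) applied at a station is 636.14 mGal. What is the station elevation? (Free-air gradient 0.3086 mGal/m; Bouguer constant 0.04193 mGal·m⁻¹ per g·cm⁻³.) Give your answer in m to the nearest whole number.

Combined gradient = 0.3086 − 0.04193 × 2.94 = 0.1853258 mGal/m
h = 636.14 / 0.1853258 = 3432.55 m

3433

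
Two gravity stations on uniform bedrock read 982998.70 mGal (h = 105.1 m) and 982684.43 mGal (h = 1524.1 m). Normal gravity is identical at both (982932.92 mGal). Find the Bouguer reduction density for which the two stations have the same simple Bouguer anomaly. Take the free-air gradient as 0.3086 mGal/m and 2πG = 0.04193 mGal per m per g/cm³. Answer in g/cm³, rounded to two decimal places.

2.08

Δg_obs = 982684.43 − 982998.70 = -314.27 mGal over Δh = 1524.1 − 105.1 = 1419.0 m
Equal Bouguer anomalies ⇒ Δg_obs + (0.3086 − 0.04193ρ)·Δh = 0
0.3086 − 0.04193ρ = −Δg_obs/Δh = 0.22147
ρ = (0.3086 − 0.22147) / 0.04193 = 2.08 g/cm³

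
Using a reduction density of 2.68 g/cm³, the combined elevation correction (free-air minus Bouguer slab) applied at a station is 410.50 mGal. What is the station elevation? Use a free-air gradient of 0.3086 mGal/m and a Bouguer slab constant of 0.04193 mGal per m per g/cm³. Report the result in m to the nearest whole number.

2092

Combined gradient = 0.3086 − 0.04193 × 2.68 = 0.1962276 mGal/m
h = 410.50 / 0.1962276 = 2091.96 m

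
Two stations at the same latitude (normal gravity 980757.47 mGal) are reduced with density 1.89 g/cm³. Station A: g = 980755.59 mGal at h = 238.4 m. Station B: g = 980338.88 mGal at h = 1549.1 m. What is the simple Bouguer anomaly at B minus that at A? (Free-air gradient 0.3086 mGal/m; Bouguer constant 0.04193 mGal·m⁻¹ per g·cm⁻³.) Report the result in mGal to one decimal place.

-116.1

Δg_SB(A) = 980755.59 − 980757.47 + 0.3086×238.4 − 0.04193×1.89×238.4 = 52.80 mGal
Δg_SB(B) = 980338.88 − 980757.47 + 0.3086×1549.1 − 0.04193×1.89×1549.1 = -63.30 mGal
Difference = -63.30 − (52.80) = -116.10 mGal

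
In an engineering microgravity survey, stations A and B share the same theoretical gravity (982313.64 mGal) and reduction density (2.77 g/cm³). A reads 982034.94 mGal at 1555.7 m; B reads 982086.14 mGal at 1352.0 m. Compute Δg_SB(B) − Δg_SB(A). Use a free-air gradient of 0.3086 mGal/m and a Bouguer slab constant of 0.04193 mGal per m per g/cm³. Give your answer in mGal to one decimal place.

12.0

Δg_SB(A) = 982034.94 − 982313.64 + 0.3086×1555.7 − 0.04193×2.77×1555.7 = 20.70 mGal
Δg_SB(B) = 982086.14 − 982313.64 + 0.3086×1352.0 − 0.04193×2.77×1352.0 = 32.70 mGal
Difference = 32.70 − (20.70) = 12.00 mGal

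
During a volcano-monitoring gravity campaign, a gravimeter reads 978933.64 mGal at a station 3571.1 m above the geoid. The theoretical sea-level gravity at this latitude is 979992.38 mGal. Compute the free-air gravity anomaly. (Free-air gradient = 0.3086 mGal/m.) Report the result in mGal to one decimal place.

Free-air correction = 0.3086 × 3571.1 = 1102.04 mGal
Free-air anomaly = 978933.64 − 979992.38 + (1102.04) = 43.30 mGal

43.3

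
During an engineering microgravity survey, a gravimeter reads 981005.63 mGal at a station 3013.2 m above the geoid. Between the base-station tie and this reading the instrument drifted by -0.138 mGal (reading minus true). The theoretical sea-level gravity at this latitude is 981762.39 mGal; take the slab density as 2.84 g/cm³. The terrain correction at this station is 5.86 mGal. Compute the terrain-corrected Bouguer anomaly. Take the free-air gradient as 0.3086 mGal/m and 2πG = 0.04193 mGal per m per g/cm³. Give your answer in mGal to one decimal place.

Drift-corrected reading = 981005.63 − (-0.138) = 981005.768 mGal
Free-air correction = 0.3086 × 3013.2 = 929.87 mGal
Free-air anomaly = 981005.768 − 981762.39 + (929.87) = 173.248 mGal
Bouguer slab correction = 0.04193 × 2.84 × 3013.2 = 358.82 mGal
Simple Bouguer anomaly = 173.248 − (358.82) = -185.572 mGal
Complete Bouguer anomaly = -185.572 + 5.86 = -179.712 mGal

-179.7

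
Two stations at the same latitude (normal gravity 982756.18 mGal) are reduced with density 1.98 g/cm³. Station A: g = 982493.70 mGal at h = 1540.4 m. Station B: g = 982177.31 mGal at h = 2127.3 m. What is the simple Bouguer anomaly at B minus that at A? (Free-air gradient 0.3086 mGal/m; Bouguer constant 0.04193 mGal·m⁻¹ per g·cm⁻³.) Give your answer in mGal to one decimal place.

Δg_SB(A) = 982493.70 − 982756.18 + 0.3086×1540.4 − 0.04193×1.98×1540.4 = 85.00 mGal
Δg_SB(B) = 982177.31 − 982756.18 + 0.3086×2127.3 − 0.04193×1.98×2127.3 = -99.00 mGal
Difference = -99.00 − (85.00) = -184.00 mGal

-184.0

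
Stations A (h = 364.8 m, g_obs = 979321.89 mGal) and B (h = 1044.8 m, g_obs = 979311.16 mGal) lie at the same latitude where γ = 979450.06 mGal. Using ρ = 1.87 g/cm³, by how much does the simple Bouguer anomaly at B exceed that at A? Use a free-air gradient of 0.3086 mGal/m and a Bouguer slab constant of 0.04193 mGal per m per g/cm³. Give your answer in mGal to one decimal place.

145.8

Δg_SB(A) = 979321.89 − 979450.06 + 0.3086×364.8 − 0.04193×1.87×364.8 = -44.20 mGal
Δg_SB(B) = 979311.16 − 979450.06 + 0.3086×1044.8 − 0.04193×1.87×1044.8 = 101.60 mGal
Difference = 101.60 − (-44.20) = 145.80 mGal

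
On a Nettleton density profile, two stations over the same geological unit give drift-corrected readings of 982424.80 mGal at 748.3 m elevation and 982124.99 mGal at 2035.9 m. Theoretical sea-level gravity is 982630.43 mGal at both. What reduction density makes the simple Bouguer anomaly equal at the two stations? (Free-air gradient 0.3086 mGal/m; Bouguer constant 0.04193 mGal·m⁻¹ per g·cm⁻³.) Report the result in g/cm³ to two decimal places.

Δg_obs = 982124.99 − 982424.80 = -299.81 mGal over Δh = 2035.9 − 748.3 = 1287.6 m
Equal Bouguer anomalies ⇒ Δg_obs + (0.3086 − 0.04193ρ)·Δh = 0
0.3086 − 0.04193ρ = −Δg_obs/Δh = 0.23284
ρ = (0.3086 − 0.23284) / 0.04193 = 1.81 g/cm³

1.81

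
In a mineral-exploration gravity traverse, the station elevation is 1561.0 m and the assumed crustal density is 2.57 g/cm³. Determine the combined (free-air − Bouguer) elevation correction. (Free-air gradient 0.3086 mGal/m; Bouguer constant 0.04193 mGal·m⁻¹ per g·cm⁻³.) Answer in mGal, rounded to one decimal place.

Combined gradient = 0.3086 − 0.04193 × 2.57 = 0.2008399 mGal/m
Combined elevation correction = 0.2008399 × 1561.0 = 313.5 mGal

313.5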